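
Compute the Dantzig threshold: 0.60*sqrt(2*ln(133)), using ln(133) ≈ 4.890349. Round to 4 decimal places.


ln(133) ≈ 4.890349.
2*ln(n) ≈ 9.780698.
sqrt(2*ln(n)) ≈ sqrt(9.780698) ≈ 3.127411.
threshold ≈ 0.60*3.127411 = 1.8764466 ≈ 1.8764.

1.8764


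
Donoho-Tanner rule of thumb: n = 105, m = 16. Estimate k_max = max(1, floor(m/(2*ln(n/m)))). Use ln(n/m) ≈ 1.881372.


n/m = 105/16.
ln(n/m) ≈ 1.881372.
2*ln(n/m) ≈ 3.762744.
m/(2*ln(n/m)) ≈ 16/3.762744 ≈ 4.2522.
floor = 4.
k_max = max(1, 4) = 4.

4


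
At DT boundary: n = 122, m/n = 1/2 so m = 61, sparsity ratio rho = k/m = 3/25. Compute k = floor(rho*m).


m = 1/2*122 = 61.
rho = 3/25.
rho*m = 3/25*61 = 7.32.
k = floor(7.32) = 7.

7


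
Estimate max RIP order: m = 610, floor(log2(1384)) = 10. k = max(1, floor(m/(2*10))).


floor(log2(1384)) = 10.
2*10 = 20.
m/(2*floor(log2(n))) = 610/20 ≈ 30.5.
floor = 30.
k = max(1, 30) = 30.

30


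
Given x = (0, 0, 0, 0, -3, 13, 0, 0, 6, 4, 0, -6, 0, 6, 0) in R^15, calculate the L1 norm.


Non-zero entries: [(4, -3), (5, 13), (8, 6), (9, 4), (11, -6), (13, 6)]
Absolute values: [3, 13, 6, 4, 6, 6]
||x||_1 = sum = 38.

38


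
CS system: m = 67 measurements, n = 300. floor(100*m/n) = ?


100*m/n = 100*67/300 ≈ 22.3333.
floor = 22.

22


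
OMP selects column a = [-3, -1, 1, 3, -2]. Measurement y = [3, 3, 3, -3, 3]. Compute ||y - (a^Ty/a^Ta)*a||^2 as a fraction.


a^T a = 24.
a^T y = -24.
coeff = -24/24 = -1.
||r||^2 = 21.

21


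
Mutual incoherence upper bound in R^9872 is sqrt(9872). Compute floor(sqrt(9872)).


99^2 = 9801 <= 9872 < 10000 = 100^2, so 99 <= sqrt(9872) < 100.
floor(sqrt(9872)) = 99.

99


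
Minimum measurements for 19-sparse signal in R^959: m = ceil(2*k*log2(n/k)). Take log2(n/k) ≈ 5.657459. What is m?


log2(n/k) = log2(959/19) ≈ 5.657459.
2*k*log2(n/k) ≈ 2*19*5.657459 = 214.983442.
m = ceil(214.983442) = 215.

215


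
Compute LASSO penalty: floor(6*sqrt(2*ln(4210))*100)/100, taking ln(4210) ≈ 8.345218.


ln(4210) ≈ 8.345218.
2*ln(n) ≈ 16.690436.
sqrt(2*ln(n)) ≈ sqrt(16.690436) ≈ 4.085393.
lambda ≈ 6*4.085393 = 24.512358.
floor(lambda*100)/100 = 24.51.

24.51


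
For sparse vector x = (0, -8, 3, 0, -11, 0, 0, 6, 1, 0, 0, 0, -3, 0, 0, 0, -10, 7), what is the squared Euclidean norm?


Non-zero entries: [(1, -8), (2, 3), (4, -11), (7, 6), (8, 1), (12, -3), (16, -10), (17, 7)]
Squares: [64, 9, 121, 36, 1, 9, 100, 49]
||x||_2^2 = sum = 389.

389


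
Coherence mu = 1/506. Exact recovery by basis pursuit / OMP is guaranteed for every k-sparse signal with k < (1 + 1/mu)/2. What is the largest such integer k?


1/mu = 506.
1 + 1/mu = 507.
(1 + 1/mu)/2 = 253.5 is not an integer, so k_max = floor(253.5) = 253.

253


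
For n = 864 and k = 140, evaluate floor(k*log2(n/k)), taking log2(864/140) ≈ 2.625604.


log2(n/k) = log2(864/140) ≈ 2.625604.
k*log2(n/k) ≈ 140*2.625604 = 367.58456.
floor(367.58456) = 367.

367


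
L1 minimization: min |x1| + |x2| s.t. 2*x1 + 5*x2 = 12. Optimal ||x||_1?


Axis intercepts:
  x1 = 6, x2 = 0: L1 = 6
  x1 = 0, x2 = 12/5: L1 = 12/5
x* = (0, 12/5)
||x*||_1 = 12/5.

12/5


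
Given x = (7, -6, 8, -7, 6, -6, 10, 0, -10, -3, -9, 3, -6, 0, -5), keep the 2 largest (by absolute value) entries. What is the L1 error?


Sorted |x_i| descending: [10, 10, 9, 8, 7, 7, 6, 6, 6, 6, 5, 3, 3, 0, 0]
Keep top 2: [10, 10]
Tail entries: [9, 8, 7, 7, 6, 6, 6, 6, 5, 3, 3, 0, 0]
L1 error = sum of tail = 66.

66


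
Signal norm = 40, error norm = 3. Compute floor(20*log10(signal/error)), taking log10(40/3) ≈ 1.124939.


||x||/||e|| = 40/3.
log10(40/3) ≈ 1.124939.
20*log10(||x||/||e||) ≈ 20*1.124939 = 22.49878.
floor(22.49878) = 22.

22


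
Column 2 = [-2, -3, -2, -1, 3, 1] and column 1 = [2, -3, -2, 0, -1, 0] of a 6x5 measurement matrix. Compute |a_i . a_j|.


Inner product: -2*2 + -3*-3 + -2*-2 + -1*0 + 3*-1 + 1*0
Products: [-4, 9, 4, 0, -3, 0]
Sum = 6.
|dot| = 6.

6


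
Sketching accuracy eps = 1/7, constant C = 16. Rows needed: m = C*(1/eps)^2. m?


1/eps = 7.
(1/eps)^2 = 49.
m = 16*49 = 784.

784


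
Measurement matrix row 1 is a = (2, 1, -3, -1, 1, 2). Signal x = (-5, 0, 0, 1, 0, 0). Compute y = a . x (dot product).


Non-zero terms: ['2*-5', '-1*1']
Products: [-10, -1]
y = sum = -11.

-11


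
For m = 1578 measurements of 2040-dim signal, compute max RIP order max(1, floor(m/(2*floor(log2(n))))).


floor(log2(2040)) = 10.
2*10 = 20.
m/(2*floor(log2(n))) = 1578/20 ≈ 78.9.
floor = 78.
k = max(1, 78) = 78.

78


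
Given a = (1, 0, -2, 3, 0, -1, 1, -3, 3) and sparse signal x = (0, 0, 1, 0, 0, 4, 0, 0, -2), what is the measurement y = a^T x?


Non-zero terms: ['-2*1', '-1*4', '3*-2']
Products: [-2, -4, -6]
y = sum = -12.

-12


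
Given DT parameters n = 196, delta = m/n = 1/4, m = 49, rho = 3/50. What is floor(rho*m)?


m = 1/4*196 = 49.
rho = 3/50.
rho*m = 3/50*49 = 2.94.
k = floor(2.94) = 2.

2


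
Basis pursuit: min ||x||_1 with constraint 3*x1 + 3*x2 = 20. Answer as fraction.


Axis intercepts:
  x1 = 20/3, x2 = 0: L1 = 20/3
  x1 = 0, x2 = 20/3: L1 = 20/3
x* = (20/3, 0)
||x*||_1 = 20/3.

20/3


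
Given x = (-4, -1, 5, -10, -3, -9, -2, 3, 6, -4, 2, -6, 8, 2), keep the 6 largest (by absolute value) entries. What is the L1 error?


Sorted |x_i| descending: [10, 9, 8, 6, 6, 5, 4, 4, 3, 3, 2, 2, 2, 1]
Keep top 6: [10, 9, 8, 6, 6, 5]
Tail entries: [4, 4, 3, 3, 2, 2, 2, 1]
L1 error = sum of tail = 21.

21


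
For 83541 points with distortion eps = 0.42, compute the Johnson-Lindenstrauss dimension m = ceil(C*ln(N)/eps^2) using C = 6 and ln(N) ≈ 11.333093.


ln(83541) ≈ 11.333093.
eps^2 = 0.42^2 = 0.1764.
C*ln(N)/eps^2 ≈ 6*11.333093/0.1764 ≈ 385.4794.
m = ceil(385.4794) = 386.

386


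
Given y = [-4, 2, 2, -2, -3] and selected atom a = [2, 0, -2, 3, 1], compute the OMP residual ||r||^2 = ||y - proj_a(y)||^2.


a^T a = 18.
a^T y = -21.
coeff = -21/18 = -7/6.
||r||^2 = 25/2.

25/2


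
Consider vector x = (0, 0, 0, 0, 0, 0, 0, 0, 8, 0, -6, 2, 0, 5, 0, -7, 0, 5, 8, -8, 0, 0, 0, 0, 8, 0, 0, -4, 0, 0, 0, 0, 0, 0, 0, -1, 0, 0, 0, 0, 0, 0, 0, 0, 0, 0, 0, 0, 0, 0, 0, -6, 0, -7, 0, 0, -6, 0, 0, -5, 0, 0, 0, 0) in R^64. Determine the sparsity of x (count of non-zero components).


Non-zero positions: [8, 10, 11, 13, 15, 17, 18, 19, 24, 27, 35, 51, 53, 56, 59].
Sparsity = 15.

15


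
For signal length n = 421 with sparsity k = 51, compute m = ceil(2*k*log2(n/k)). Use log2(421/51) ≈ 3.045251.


log2(n/k) = log2(421/51) ≈ 3.045251.
2*k*log2(n/k) ≈ 2*51*3.045251 = 310.615602.
m = ceil(310.615602) = 311.

311


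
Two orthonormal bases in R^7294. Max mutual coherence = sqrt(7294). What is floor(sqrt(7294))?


85^2 = 7225 <= 7294 < 7396 = 86^2, so 85 <= sqrt(7294) < 86.
floor(sqrt(7294)) = 85.

85


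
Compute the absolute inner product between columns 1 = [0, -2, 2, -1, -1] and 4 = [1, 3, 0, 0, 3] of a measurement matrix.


Inner product: 0*1 + -2*3 + 2*0 + -1*0 + -1*3
Products: [0, -6, 0, 0, -3]
Sum = -9.
|dot| = 9.

9


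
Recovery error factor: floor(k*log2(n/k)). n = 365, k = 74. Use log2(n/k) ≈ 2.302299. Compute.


log2(n/k) = log2(365/74) ≈ 2.302299.
k*log2(n/k) ≈ 74*2.302299 = 170.370126.
floor(170.370126) = 170.

170


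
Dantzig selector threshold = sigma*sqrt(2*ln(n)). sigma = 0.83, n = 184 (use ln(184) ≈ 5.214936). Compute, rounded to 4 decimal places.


ln(184) ≈ 5.214936.
2*ln(n) ≈ 10.429872.
sqrt(2*ln(n)) ≈ sqrt(10.429872) ≈ 3.229531.
threshold ≈ 0.83*3.229531 = 2.68051073 ≈ 2.6805.

2.6805


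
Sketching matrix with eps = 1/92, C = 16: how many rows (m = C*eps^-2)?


1/eps = 92.
(1/eps)^2 = 8464.
m = 16*8464 = 135424.

135424


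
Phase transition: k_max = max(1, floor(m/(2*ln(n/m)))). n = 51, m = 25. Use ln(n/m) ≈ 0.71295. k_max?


n/m = 51/25.
ln(n/m) ≈ 0.71295.
2*ln(n/m) ≈ 1.4259.
m/(2*ln(n/m)) ≈ 25/1.4259 ≈ 17.5328.
floor = 17.
k_max = max(1, 17) = 17.

17


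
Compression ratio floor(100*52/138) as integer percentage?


100*m/n = 100*52/138 ≈ 37.6812.
floor = 37.

37


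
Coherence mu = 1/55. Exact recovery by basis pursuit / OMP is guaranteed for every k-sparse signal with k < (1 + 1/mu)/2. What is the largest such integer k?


1/mu = 55.
1 + 1/mu = 56.
(1 + 1/mu)/2 = 28 is an integer and the inequality is strict, so k_max = 28 - 1 = 27.

27


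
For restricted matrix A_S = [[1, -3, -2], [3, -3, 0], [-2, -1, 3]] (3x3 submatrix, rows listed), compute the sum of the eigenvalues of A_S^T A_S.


Sum of eigenvalues of A_S^T A_S = trace(A_S^T A_S) = sum of squared column norms of A_S.
A_S^T A_S diagonal: [14, 19, 13].
trace = 14 + 19 + 13 = 46.

46


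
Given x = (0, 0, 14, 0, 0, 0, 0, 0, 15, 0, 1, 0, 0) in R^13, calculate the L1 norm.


Non-zero entries: [(2, 14), (8, 15), (10, 1)]
Absolute values: [14, 15, 1]
||x||_1 = sum = 30.

30


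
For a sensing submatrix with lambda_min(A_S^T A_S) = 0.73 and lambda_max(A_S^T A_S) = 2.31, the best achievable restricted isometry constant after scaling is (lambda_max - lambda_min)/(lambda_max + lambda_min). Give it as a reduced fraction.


lambda_max - lambda_min = 2.31 - 0.73 = 1.58.
lambda_max + lambda_min = 2.31 + 0.73 = 3.04.
delta = 1.58/3.04 = 158/304 = 79/152.

79/152


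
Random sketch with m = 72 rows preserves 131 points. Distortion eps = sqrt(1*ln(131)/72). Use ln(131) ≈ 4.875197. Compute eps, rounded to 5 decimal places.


ln(131) ≈ 4.875197.
1*ln(N)/m ≈ 1*4.875197/72 ≈ 0.06771107.
eps = sqrt(0.06771107) ≈ 0.2602135 ≈ 0.26021.

0.26021


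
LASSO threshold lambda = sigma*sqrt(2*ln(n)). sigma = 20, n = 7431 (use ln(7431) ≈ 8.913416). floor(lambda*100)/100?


ln(7431) ≈ 8.913416.
2*ln(n) ≈ 17.826832.
sqrt(2*ln(n)) ≈ sqrt(17.826832) ≈ 4.222183.
lambda ≈ 20*4.222183 = 84.44366.
floor(lambda*100)/100 = 84.44.

84.44


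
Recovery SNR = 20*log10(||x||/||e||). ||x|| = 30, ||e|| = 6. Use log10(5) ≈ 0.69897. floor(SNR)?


||x||/||e|| = 30/6 = 5.
log10(5) ≈ 0.69897.
20*log10(||x||/||e||) ≈ 20*0.69897 = 13.9794.
floor(13.9794) = 13.

13


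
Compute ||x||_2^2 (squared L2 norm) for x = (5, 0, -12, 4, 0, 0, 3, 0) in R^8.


Non-zero entries: [(0, 5), (2, -12), (3, 4), (6, 3)]
Squares: [25, 144, 16, 9]
||x||_2^2 = sum = 194.

194


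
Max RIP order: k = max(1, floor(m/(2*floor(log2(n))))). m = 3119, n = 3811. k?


floor(log2(3811)) = 11.
2*11 = 22.
m/(2*floor(log2(n))) = 3119/22 ≈ 141.7727.
floor = 141.
k = max(1, 141) = 141.

141


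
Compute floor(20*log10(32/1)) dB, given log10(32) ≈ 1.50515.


||x||/||e|| = 32/1 = 32.
log10(32) ≈ 1.50515.
20*log10(||x||/||e||) ≈ 20*1.50515 = 30.103.
floor(30.103) = 30.

30


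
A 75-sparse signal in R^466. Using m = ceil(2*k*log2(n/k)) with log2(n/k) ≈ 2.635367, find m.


log2(n/k) = log2(466/75) ≈ 2.635367.
2*k*log2(n/k) ≈ 2*75*2.635367 = 395.30505.
m = ceil(395.30505) = 396.

396


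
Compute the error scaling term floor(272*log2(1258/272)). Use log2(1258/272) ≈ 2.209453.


log2(n/k) = log2(1258/272) ≈ 2.209453.
k*log2(n/k) ≈ 272*2.209453 = 600.971216.
floor(600.971216) = 600.

600


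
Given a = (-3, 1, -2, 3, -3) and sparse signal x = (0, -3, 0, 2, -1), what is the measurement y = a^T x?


Non-zero terms: ['1*-3', '3*2', '-3*-1']
Products: [-3, 6, 3]
y = sum = 6.

6


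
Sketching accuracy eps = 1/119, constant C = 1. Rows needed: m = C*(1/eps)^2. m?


1/eps = 119.
(1/eps)^2 = 14161.
m = 1*14161 = 14161.

14161


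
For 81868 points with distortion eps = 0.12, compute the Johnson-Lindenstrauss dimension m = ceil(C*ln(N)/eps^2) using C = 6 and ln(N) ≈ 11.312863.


ln(81868) ≈ 11.312863.
eps^2 = 0.12^2 = 0.0144.
C*ln(N)/eps^2 ≈ 6*11.312863/0.0144 ≈ 4713.6929.
m = ceil(4713.6929) = 4714.

4714


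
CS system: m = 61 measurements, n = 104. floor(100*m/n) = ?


100*m/n = 100*61/104 ≈ 58.6538.
floor = 58.

58


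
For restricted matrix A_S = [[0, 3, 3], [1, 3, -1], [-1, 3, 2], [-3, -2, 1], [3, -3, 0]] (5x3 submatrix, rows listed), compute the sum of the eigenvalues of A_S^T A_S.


Sum of eigenvalues of A_S^T A_S = trace(A_S^T A_S) = sum of squared column norms of A_S.
A_S^T A_S diagonal: [20, 40, 15].
trace = 20 + 40 + 15 = 75.

75


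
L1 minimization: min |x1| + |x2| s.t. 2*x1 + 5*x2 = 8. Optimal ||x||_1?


Axis intercepts:
  x1 = 4, x2 = 0: L1 = 4
  x1 = 0, x2 = 8/5: L1 = 8/5
x* = (0, 8/5)
||x*||_1 = 8/5.

8/5


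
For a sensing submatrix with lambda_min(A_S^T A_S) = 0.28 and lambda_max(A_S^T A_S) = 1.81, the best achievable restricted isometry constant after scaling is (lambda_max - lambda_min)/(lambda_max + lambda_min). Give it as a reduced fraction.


lambda_max - lambda_min = 1.81 - 0.28 = 1.53.
lambda_max + lambda_min = 1.81 + 0.28 = 2.09.
delta = 1.53/2.09 = 153/209.

153/209


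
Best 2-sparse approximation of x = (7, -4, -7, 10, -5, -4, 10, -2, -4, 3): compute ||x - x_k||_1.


Sorted |x_i| descending: [10, 10, 7, 7, 5, 4, 4, 4, 3, 2]
Keep top 2: [10, 10]
Tail entries: [7, 7, 5, 4, 4, 4, 3, 2]
L1 error = sum of tail = 36.

36


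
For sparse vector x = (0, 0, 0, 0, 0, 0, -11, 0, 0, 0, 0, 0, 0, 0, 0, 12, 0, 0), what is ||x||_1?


Non-zero entries: [(6, -11), (15, 12)]
Absolute values: [11, 12]
||x||_1 = sum = 23.

23


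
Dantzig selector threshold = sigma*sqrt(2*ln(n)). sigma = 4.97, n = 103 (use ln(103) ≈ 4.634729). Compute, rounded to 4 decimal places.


ln(103) ≈ 4.634729.
2*ln(n) ≈ 9.269458.
sqrt(2*ln(n)) ≈ sqrt(9.269458) ≈ 3.044578.
threshold ≈ 4.97*3.044578 = 15.13155266 ≈ 15.1316.

15.1316


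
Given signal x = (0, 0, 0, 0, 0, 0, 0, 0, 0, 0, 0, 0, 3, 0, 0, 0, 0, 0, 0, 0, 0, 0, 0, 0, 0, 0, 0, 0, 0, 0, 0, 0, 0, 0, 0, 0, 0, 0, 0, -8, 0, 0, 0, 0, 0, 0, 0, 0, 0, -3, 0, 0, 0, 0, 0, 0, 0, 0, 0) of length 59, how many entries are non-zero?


Non-zero positions: [12, 39, 49].
Sparsity = 3.

3


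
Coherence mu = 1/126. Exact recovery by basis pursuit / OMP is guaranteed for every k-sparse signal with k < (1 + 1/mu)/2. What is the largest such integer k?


1/mu = 126.
1 + 1/mu = 127.
(1 + 1/mu)/2 = 63.5 is not an integer, so k_max = floor(63.5) = 63.

63


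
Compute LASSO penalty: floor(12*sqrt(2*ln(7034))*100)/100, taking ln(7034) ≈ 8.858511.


ln(7034) ≈ 8.858511.
2*ln(n) ≈ 17.717022.
sqrt(2*ln(n)) ≈ sqrt(17.717022) ≈ 4.209159.
lambda ≈ 12*4.209159 = 50.509908.
floor(lambda*100)/100 = 50.50.

50.50


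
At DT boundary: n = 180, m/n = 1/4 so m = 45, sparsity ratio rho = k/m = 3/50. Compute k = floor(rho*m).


m = 1/4*180 = 45.
rho = 3/50.
rho*m = 3/50*45 = 2.7.
k = floor(2.7) = 2.

2


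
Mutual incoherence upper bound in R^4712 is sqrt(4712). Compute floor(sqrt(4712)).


68^2 = 4624 <= 4712 < 4761 = 69^2, so 68 <= sqrt(4712) < 69.
floor(sqrt(4712)) = 68.

68


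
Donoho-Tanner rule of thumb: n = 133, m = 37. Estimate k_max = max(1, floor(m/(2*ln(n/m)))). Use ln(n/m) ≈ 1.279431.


n/m = 133/37.
ln(n/m) ≈ 1.279431.
2*ln(n/m) ≈ 2.558862.
m/(2*ln(n/m)) ≈ 37/2.558862 ≈ 14.4596.
floor = 14.
k_max = max(1, 14) = 14.

14


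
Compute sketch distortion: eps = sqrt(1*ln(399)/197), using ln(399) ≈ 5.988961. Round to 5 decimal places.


ln(399) ≈ 5.988961.
1*ln(N)/m ≈ 1*5.988961/197 ≈ 0.03040082.
eps = sqrt(0.03040082) ≈ 0.1743583 ≈ 0.17436.

0.17436


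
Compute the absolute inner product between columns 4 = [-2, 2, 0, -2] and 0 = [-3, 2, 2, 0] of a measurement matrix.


Inner product: -2*-3 + 2*2 + 0*2 + -2*0
Products: [6, 4, 0, 0]
Sum = 10.
|dot| = 10.

10


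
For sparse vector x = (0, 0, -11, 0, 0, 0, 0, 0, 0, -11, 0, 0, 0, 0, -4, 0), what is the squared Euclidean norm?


Non-zero entries: [(2, -11), (9, -11), (14, -4)]
Squares: [121, 121, 16]
||x||_2^2 = sum = 258.

258


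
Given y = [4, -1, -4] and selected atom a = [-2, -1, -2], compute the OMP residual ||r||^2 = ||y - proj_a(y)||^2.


a^T a = 9.
a^T y = 1.
coeff = 1/9 = 1/9.
||r||^2 = 296/9.

296/9


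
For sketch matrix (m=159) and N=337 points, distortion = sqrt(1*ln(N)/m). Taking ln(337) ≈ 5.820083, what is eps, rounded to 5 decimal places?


ln(337) ≈ 5.820083.
1*ln(N)/m ≈ 1*5.820083/159 ≈ 0.0366043.
eps = sqrt(0.0366043) ≈ 0.1913225 ≈ 0.19132.

0.19132


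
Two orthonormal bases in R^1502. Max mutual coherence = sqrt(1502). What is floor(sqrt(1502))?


38^2 = 1444 <= 1502 < 1521 = 39^2, so 38 <= sqrt(1502) < 39.
floor(sqrt(1502)) = 38.

38


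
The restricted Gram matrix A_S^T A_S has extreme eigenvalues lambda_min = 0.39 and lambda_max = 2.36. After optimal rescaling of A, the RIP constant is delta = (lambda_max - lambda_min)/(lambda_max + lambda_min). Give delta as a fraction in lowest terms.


lambda_max - lambda_min = 2.36 - 0.39 = 1.97.
lambda_max + lambda_min = 2.36 + 0.39 = 2.75.
delta = 1.97/2.75 = 197/275.

197/275


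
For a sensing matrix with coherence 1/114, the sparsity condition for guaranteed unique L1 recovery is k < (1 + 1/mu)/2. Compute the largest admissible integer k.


1/mu = 114.
1 + 1/mu = 115.
(1 + 1/mu)/2 = 57.5 is not an integer, so k_max = floor(57.5) = 57.

57


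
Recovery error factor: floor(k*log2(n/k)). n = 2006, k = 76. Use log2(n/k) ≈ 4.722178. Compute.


log2(n/k) = log2(2006/76) ≈ 4.722178.
k*log2(n/k) ≈ 76*4.722178 = 358.885528.
floor(358.885528) = 358.

358


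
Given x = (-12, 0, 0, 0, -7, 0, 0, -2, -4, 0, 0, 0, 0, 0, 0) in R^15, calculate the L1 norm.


Non-zero entries: [(0, -12), (4, -7), (7, -2), (8, -4)]
Absolute values: [12, 7, 2, 4]
||x||_1 = sum = 25.

25


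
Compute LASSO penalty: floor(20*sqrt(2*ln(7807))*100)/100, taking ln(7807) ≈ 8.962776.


ln(7807) ≈ 8.962776.
2*ln(n) ≈ 17.925552.
sqrt(2*ln(n)) ≈ sqrt(17.925552) ≈ 4.233858.
lambda ≈ 20*4.233858 = 84.67716.
floor(lambda*100)/100 = 84.67.

84.67


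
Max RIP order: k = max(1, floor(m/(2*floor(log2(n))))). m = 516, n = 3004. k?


floor(log2(3004)) = 11.
2*11 = 22.
m/(2*floor(log2(n))) = 516/22 ≈ 23.4545.
floor = 23.
k = max(1, 23) = 23.

23


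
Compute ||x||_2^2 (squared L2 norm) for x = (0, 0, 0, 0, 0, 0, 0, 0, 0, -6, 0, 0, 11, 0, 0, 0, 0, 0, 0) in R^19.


Non-zero entries: [(9, -6), (12, 11)]
Squares: [36, 121]
||x||_2^2 = sum = 157.

157


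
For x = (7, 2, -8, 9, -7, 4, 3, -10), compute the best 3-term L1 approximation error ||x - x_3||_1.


Sorted |x_i| descending: [10, 9, 8, 7, 7, 4, 3, 2]
Keep top 3: [10, 9, 8]
Tail entries: [7, 7, 4, 3, 2]
L1 error = sum of tail = 23.

23


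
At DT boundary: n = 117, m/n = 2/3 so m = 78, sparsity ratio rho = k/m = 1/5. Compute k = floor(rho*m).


m = 2/3*117 = 78.
rho = 1/5.
rho*m = 1/5*78 = 15.6.
k = floor(15.6) = 15.

15


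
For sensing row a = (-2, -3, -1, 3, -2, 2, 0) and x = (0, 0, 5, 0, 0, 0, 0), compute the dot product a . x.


Non-zero terms: ['-1*5']
Products: [-5]
y = sum = -5.

-5


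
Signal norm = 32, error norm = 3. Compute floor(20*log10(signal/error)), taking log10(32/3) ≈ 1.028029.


||x||/||e|| = 32/3.
log10(32/3) ≈ 1.028029.
20*log10(||x||/||e||) ≈ 20*1.028029 = 20.56058.
floor(20.56058) = 20.

20


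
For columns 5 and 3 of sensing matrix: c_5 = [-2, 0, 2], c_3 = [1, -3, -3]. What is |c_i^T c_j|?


Inner product: -2*1 + 0*-3 + 2*-3
Products: [-2, 0, -6]
Sum = -8.
|dot| = 8.

8


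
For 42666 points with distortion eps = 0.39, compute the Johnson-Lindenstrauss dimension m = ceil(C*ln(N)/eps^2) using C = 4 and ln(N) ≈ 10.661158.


ln(42666) ≈ 10.661158.
eps^2 = 0.39^2 = 0.1521.
C*ln(N)/eps^2 ≈ 4*10.661158/0.1521 ≈ 280.3723.
m = ceil(280.3723) = 281.

281


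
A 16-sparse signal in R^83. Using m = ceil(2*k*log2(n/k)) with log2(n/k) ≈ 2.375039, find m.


log2(n/k) = log2(83/16) ≈ 2.375039.
2*k*log2(n/k) ≈ 2*16*2.375039 = 76.001248.
m = ceil(76.001248) = 77.

77


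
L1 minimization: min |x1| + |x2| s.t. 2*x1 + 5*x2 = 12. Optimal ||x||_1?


Axis intercepts:
  x1 = 6, x2 = 0: L1 = 6
  x1 = 0, x2 = 12/5: L1 = 12/5
x* = (0, 12/5)
||x*||_1 = 12/5.

12/5


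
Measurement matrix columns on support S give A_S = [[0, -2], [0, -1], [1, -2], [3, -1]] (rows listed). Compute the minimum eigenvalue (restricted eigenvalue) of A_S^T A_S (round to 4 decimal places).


A_S^T A_S = [[10, -5], [-5, 10]].
trace = 20.
det = 75.
disc = trace^2 - 4*det = 400 - 4*75 = 100.
sqrt(100) = 10.
lam_min = (20 - 10)/2 = 5 = 5.0000.

5.0000


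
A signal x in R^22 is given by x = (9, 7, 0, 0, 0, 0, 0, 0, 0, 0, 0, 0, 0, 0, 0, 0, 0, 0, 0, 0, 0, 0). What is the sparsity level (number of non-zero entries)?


Non-zero positions: [0, 1].
Sparsity = 2.

2


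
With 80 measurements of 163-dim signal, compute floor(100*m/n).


100*m/n = 100*80/163 ≈ 49.0798.
floor = 49.

49


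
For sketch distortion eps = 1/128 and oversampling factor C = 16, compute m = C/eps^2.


1/eps = 128.
(1/eps)^2 = 16384.
m = 16*16384 = 262144.

262144


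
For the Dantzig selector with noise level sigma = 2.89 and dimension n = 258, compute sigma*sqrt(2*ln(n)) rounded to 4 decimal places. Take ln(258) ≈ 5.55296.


ln(258) ≈ 5.55296.
2*ln(n) ≈ 11.10592.
sqrt(2*ln(n)) ≈ sqrt(11.10592) ≈ 3.332555.
threshold ≈ 2.89*3.332555 = 9.63108395 ≈ 9.6311.

9.6311


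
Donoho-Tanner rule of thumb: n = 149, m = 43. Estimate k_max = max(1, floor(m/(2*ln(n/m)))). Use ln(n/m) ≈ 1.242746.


n/m = 149/43.
ln(n/m) ≈ 1.242746.
2*ln(n/m) ≈ 2.485492.
m/(2*ln(n/m)) ≈ 43/2.485492 ≈ 17.3004.
floor = 17.
k_max = max(1, 17) = 17.

17


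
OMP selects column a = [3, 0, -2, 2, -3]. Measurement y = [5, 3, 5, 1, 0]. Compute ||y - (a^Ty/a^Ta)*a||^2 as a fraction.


a^T a = 26.
a^T y = 7.
coeff = 7/26 = 7/26.
||r||^2 = 1511/26.

1511/26


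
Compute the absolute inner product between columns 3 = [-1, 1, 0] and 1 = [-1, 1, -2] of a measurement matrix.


Inner product: -1*-1 + 1*1 + 0*-2
Products: [1, 1, 0]
Sum = 2.
|dot| = 2.

2


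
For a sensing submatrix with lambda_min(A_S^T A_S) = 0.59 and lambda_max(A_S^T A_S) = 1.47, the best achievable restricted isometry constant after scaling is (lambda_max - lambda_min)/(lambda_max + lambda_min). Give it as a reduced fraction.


lambda_max - lambda_min = 1.47 - 0.59 = 0.88.
lambda_max + lambda_min = 1.47 + 0.59 = 2.06.
delta = 0.88/2.06 = 88/206 = 44/103.

44/103


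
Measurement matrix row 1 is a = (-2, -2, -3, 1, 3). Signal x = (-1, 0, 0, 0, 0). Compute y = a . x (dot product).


Non-zero terms: ['-2*-1']
Products: [2]
y = sum = 2.

2


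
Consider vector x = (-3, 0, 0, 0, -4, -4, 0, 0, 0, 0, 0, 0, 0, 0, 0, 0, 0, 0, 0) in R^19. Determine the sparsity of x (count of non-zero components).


Non-zero positions: [0, 4, 5].
Sparsity = 3.

3


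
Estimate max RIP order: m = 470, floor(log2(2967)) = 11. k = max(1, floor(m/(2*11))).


floor(log2(2967)) = 11.
2*11 = 22.
m/(2*floor(log2(n))) = 470/22 ≈ 21.3636.
floor = 21.
k = max(1, 21) = 21.

21


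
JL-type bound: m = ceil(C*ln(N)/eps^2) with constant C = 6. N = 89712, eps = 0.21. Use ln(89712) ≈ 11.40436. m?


ln(89712) ≈ 11.40436.
eps^2 = 0.21^2 = 0.0441.
C*ln(N)/eps^2 ≈ 6*11.40436/0.0441 ≈ 1551.6136.
m = ceil(1551.6136) = 1552.

1552


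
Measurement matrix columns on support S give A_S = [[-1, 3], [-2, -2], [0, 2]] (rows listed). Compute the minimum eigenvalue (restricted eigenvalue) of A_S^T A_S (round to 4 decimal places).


A_S^T A_S = [[5, 1], [1, 17]].
trace = 22.
det = 84.
disc = trace^2 - 4*det = 484 - 4*84 = 148.
sqrt(148) ≈ 12.165525.
lam_min = (22 - sqrt(148))/2 ≈ (22 - 12.165525)/2 = 4.9172375 ≈ 4.9172.

4.9172


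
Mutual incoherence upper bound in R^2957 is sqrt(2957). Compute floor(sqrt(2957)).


54^2 = 2916 <= 2957 < 3025 = 55^2, so 54 <= sqrt(2957) < 55.
floor(sqrt(2957)) = 54.

54


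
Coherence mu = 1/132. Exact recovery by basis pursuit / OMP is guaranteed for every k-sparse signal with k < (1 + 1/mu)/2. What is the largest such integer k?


1/mu = 132.
1 + 1/mu = 133.
(1 + 1/mu)/2 = 66.5 is not an integer, so k_max = floor(66.5) = 66.

66


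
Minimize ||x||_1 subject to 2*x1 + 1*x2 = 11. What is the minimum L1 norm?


Axis intercepts:
  x1 = 11/2, x2 = 0: L1 = 11/2
  x1 = 0, x2 = 11: L1 = 11
x* = (11/2, 0)
||x*||_1 = 11/2.

11/2


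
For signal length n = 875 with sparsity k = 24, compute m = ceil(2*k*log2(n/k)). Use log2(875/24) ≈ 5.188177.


log2(n/k) = log2(875/24) ≈ 5.188177.
2*k*log2(n/k) ≈ 2*24*5.188177 = 249.032496.
m = ceil(249.032496) = 250.

250


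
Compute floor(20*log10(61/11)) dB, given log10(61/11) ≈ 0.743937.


||x||/||e|| = 61/11.
log10(61/11) ≈ 0.743937.
20*log10(||x||/||e||) ≈ 20*0.743937 = 14.87874.
floor(14.87874) = 14.

14


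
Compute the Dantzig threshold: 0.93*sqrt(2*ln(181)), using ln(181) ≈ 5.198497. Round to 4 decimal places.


ln(181) ≈ 5.198497.
2*ln(n) ≈ 10.396994.
sqrt(2*ln(n)) ≈ sqrt(10.396994) ≈ 3.224437.
threshold ≈ 0.93*3.224437 = 2.99872641 ≈ 2.9987.

2.9987


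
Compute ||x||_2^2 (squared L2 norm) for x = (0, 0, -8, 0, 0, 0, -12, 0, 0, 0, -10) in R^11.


Non-zero entries: [(2, -8), (6, -12), (10, -10)]
Squares: [64, 144, 100]
||x||_2^2 = sum = 308.

308


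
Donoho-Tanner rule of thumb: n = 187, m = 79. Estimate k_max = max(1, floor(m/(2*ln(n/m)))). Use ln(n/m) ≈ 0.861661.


n/m = 187/79.
ln(n/m) ≈ 0.861661.
2*ln(n/m) ≈ 1.723322.
m/(2*ln(n/m)) ≈ 79/1.723322 ≈ 45.8417.
floor = 45.
k_max = max(1, 45) = 45.

45


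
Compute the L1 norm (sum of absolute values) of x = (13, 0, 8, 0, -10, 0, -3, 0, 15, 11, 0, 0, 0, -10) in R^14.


Non-zero entries: [(0, 13), (2, 8), (4, -10), (6, -3), (8, 15), (9, 11), (13, -10)]
Absolute values: [13, 8, 10, 3, 15, 11, 10]
||x||_1 = sum = 70.

70


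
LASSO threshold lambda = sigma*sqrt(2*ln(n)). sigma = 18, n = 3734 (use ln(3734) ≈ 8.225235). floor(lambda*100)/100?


ln(3734) ≈ 8.225235.
2*ln(n) ≈ 16.45047.
sqrt(2*ln(n)) ≈ sqrt(16.45047) ≈ 4.055918.
lambda ≈ 18*4.055918 = 73.006524.
floor(lambda*100)/100 = 73.00.

73.00


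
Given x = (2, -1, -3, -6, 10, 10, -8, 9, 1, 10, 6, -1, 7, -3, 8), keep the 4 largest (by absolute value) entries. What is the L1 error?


Sorted |x_i| descending: [10, 10, 10, 9, 8, 8, 7, 6, 6, 3, 3, 2, 1, 1, 1]
Keep top 4: [10, 10, 10, 9]
Tail entries: [8, 8, 7, 6, 6, 3, 3, 2, 1, 1, 1]
L1 error = sum of tail = 46.

46


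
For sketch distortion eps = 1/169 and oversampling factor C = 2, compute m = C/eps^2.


1/eps = 169.
(1/eps)^2 = 28561.
m = 2*28561 = 57122.

57122


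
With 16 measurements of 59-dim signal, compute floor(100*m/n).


100*m/n = 100*16/59 ≈ 27.1186.
floor = 27.

27


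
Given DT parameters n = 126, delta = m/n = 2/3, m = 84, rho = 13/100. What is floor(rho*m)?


m = 2/3*126 = 84.
rho = 13/100.
rho*m = 13/100*84 = 10.92.
k = floor(10.92) = 10.

10


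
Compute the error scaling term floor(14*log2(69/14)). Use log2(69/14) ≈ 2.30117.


log2(n/k) = log2(69/14) ≈ 2.30117.
k*log2(n/k) ≈ 14*2.30117 = 32.21638.
floor(32.21638) = 32.

32


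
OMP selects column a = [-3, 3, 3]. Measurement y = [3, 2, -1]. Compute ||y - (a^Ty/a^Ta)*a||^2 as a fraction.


a^T a = 27.
a^T y = -6.
coeff = -6/27 = -2/9.
||r||^2 = 38/3.

38/3


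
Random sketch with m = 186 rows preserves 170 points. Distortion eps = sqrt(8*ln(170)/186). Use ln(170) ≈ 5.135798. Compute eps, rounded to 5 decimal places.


ln(170) ≈ 5.135798.
8*ln(N)/m ≈ 8*5.135798/186 ≈ 0.22089454.
eps = sqrt(0.22089454) ≈ 0.4699942 ≈ 0.46999.

0.46999


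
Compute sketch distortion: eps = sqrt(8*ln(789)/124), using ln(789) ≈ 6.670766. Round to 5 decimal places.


ln(789) ≈ 6.670766.
8*ln(N)/m ≈ 8*6.670766/124 ≈ 0.430372.
eps = sqrt(0.430372) ≈ 0.6560274 ≈ 0.65603.

0.65603


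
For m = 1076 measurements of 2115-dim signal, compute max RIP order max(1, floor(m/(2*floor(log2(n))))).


floor(log2(2115)) = 11.
2*11 = 22.
m/(2*floor(log2(n))) = 1076/22 ≈ 48.9091.
floor = 48.
k = max(1, 48) = 48.

48


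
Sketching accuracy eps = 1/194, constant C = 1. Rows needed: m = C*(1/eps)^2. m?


1/eps = 194.
(1/eps)^2 = 37636.
m = 1*37636 = 37636.

37636


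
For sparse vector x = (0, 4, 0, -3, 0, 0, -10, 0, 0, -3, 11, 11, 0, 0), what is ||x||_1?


Non-zero entries: [(1, 4), (3, -3), (6, -10), (9, -3), (10, 11), (11, 11)]
Absolute values: [4, 3, 10, 3, 11, 11]
||x||_1 = sum = 42.

42


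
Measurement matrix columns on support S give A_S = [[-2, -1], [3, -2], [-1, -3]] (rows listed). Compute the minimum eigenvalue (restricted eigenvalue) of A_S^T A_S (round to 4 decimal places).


A_S^T A_S = [[14, -1], [-1, 14]].
trace = 28.
det = 195.
disc = trace^2 - 4*det = 784 - 4*195 = 4.
sqrt(4) = 2.
lam_min = (28 - 2)/2 = 13 = 13.0000.

13.0000


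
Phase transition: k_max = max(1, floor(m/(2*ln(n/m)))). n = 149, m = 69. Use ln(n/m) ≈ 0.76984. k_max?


n/m = 149/69.
ln(n/m) ≈ 0.76984.
2*ln(n/m) ≈ 1.53968.
m/(2*ln(n/m)) ≈ 69/1.53968 ≈ 44.8145.
floor = 44.
k_max = max(1, 44) = 44.

44


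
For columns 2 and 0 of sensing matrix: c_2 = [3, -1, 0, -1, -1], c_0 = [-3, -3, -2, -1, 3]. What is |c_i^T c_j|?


Inner product: 3*-3 + -1*-3 + 0*-2 + -1*-1 + -1*3
Products: [-9, 3, 0, 1, -3]
Sum = -8.
|dot| = 8.

8


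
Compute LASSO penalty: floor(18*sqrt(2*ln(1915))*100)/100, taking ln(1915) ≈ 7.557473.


ln(1915) ≈ 7.557473.
2*ln(n) ≈ 15.114946.
sqrt(2*ln(n)) ≈ sqrt(15.114946) ≈ 3.887794.
lambda ≈ 18*3.887794 = 69.980292.
floor(lambda*100)/100 = 69.98.

69.98


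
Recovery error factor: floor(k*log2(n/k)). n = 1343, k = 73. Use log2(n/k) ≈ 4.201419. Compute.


log2(n/k) = log2(1343/73) ≈ 4.201419.
k*log2(n/k) ≈ 73*4.201419 = 306.703587.
floor(306.703587) = 306.

306


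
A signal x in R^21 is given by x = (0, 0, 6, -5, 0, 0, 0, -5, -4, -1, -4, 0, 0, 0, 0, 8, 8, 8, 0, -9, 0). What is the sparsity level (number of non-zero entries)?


Non-zero positions: [2, 3, 7, 8, 9, 10, 15, 16, 17, 19].
Sparsity = 10.

10


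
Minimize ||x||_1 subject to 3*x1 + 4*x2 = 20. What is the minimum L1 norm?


Axis intercepts:
  x1 = 20/3, x2 = 0: L1 = 20/3
  x1 = 0, x2 = 5: L1 = 5
x* = (0, 5)
||x*||_1 = 5.

5


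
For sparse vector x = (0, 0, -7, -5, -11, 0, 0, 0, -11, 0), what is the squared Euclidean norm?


Non-zero entries: [(2, -7), (3, -5), (4, -11), (8, -11)]
Squares: [49, 25, 121, 121]
||x||_2^2 = sum = 316.

316


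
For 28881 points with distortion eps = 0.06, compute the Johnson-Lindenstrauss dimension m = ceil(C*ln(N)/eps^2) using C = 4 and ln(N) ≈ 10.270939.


ln(28881) ≈ 10.270939.
eps^2 = 0.06^2 = 0.0036.
C*ln(N)/eps^2 ≈ 4*10.270939/0.0036 ≈ 11412.1544.
m = ceil(11412.1544) = 11413.

11413


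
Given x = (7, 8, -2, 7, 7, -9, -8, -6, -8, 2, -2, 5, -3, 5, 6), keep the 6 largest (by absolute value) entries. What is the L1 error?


Sorted |x_i| descending: [9, 8, 8, 8, 7, 7, 7, 6, 6, 5, 5, 3, 2, 2, 2]
Keep top 6: [9, 8, 8, 8, 7, 7]
Tail entries: [7, 6, 6, 5, 5, 3, 2, 2, 2]
L1 error = sum of tail = 38.

38


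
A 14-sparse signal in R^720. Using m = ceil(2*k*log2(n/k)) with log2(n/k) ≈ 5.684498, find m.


log2(n/k) = log2(720/14) ≈ 5.684498.
2*k*log2(n/k) ≈ 2*14*5.684498 = 159.165944.
m = ceil(159.165944) = 160.

160


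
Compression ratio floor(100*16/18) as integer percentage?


100*m/n = 100*16/18 ≈ 88.8889.
floor = 88.

88


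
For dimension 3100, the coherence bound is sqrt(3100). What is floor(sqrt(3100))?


55^2 = 3025 <= 3100 < 3136 = 56^2, so 55 <= sqrt(3100) < 56.
floor(sqrt(3100)) = 55.

55


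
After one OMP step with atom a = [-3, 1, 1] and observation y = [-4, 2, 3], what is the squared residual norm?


a^T a = 11.
a^T y = 17.
coeff = 17/11 = 17/11.
||r||^2 = 30/11.

30/11


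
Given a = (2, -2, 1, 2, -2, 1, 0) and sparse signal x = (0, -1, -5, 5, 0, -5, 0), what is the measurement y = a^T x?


Non-zero terms: ['-2*-1', '1*-5', '2*5', '1*-5']
Products: [2, -5, 10, -5]
y = sum = 2.

2


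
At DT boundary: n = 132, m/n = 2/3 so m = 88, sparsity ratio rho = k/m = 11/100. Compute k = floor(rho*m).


m = 2/3*132 = 88.
rho = 11/100.
rho*m = 11/100*88 = 9.68.
k = floor(9.68) = 9.

9


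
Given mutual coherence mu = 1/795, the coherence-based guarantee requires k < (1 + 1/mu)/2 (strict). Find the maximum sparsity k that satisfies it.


1/mu = 795.
1 + 1/mu = 796.
(1 + 1/mu)/2 = 398 is an integer and the inequality is strict, so k_max = 398 - 1 = 397.

397


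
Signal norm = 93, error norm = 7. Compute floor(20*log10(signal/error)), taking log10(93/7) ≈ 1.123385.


||x||/||e|| = 93/7.
log10(93/7) ≈ 1.123385.
20*log10(||x||/||e||) ≈ 20*1.123385 = 22.4677.
floor(22.4677) = 22.

22


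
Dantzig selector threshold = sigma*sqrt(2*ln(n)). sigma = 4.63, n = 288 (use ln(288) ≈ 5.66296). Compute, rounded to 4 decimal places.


ln(288) ≈ 5.66296.
2*ln(n) ≈ 11.32592.
sqrt(2*ln(n)) ≈ sqrt(11.32592) ≈ 3.3654.
threshold ≈ 4.63*3.3654 = 15.581802 ≈ 15.5818.

15.5818


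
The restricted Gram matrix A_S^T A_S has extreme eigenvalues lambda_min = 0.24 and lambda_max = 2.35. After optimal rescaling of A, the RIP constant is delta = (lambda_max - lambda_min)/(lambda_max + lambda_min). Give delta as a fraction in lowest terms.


lambda_max - lambda_min = 2.35 - 0.24 = 2.11.
lambda_max + lambda_min = 2.35 + 0.24 = 2.59.
delta = 2.11/2.59 = 211/259.

211/259


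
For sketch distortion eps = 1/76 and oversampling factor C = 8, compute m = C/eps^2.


1/eps = 76.
(1/eps)^2 = 5776.
m = 8*5776 = 46208.

46208


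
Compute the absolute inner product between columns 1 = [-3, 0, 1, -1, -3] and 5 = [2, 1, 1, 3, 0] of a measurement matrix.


Inner product: -3*2 + 0*1 + 1*1 + -1*3 + -3*0
Products: [-6, 0, 1, -3, 0]
Sum = -8.
|dot| = 8.

8


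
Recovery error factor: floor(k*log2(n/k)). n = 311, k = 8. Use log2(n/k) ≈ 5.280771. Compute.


log2(n/k) = log2(311/8) ≈ 5.280771.
k*log2(n/k) ≈ 8*5.280771 = 42.246168.
floor(42.246168) = 42.

42


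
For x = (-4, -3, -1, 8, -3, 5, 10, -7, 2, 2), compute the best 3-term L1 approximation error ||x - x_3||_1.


Sorted |x_i| descending: [10, 8, 7, 5, 4, 3, 3, 2, 2, 1]
Keep top 3: [10, 8, 7]
Tail entries: [5, 4, 3, 3, 2, 2, 1]
L1 error = sum of tail = 20.

20


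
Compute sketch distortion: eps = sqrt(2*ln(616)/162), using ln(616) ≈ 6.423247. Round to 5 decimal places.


ln(616) ≈ 6.423247.
2*ln(N)/m ≈ 2*6.423247/162 ≈ 0.07929935.
eps = sqrt(0.07929935) ≈ 0.2816014 ≈ 0.28160.

0.28160


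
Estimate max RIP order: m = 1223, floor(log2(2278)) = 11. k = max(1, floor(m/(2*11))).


floor(log2(2278)) = 11.
2*11 = 22.
m/(2*floor(log2(n))) = 1223/22 ≈ 55.5909.
floor = 55.
k = max(1, 55) = 55.

55


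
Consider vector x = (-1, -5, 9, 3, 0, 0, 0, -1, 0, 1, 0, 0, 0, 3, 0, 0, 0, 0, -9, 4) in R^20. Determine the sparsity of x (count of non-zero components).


Non-zero positions: [0, 1, 2, 3, 7, 9, 13, 18, 19].
Sparsity = 9.

9


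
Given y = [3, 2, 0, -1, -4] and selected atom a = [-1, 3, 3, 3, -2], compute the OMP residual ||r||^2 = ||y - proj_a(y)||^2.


a^T a = 32.
a^T y = 8.
coeff = 8/32 = 1/4.
||r||^2 = 28.

28


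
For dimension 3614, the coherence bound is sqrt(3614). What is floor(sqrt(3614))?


60^2 = 3600 <= 3614 < 3721 = 61^2, so 60 <= sqrt(3614) < 61.
floor(sqrt(3614)) = 60.

60


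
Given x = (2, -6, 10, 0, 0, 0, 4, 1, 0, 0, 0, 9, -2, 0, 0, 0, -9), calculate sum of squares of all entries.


Non-zero entries: [(0, 2), (1, -6), (2, 10), (6, 4), (7, 1), (11, 9), (12, -2), (16, -9)]
Squares: [4, 36, 100, 16, 1, 81, 4, 81]
||x||_2^2 = sum = 323.

323


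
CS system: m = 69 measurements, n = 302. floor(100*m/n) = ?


100*m/n = 100*69/302 ≈ 22.8477.
floor = 22.

22


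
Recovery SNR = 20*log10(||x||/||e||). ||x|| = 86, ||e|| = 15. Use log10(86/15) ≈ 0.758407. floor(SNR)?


||x||/||e|| = 86/15.
log10(86/15) ≈ 0.758407.
20*log10(||x||/||e||) ≈ 20*0.758407 = 15.16814.
floor(15.16814) = 15.

15


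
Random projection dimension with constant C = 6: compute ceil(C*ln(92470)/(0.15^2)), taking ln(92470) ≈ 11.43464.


ln(92470) ≈ 11.43464.
eps^2 = 0.15^2 = 0.0225.
C*ln(N)/eps^2 ≈ 6*11.43464/0.0225 ≈ 3049.2373.
m = ceil(3049.2373) = 3050.

3050


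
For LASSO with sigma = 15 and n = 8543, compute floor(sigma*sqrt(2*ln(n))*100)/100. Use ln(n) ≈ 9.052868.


ln(8543) ≈ 9.052868.
2*ln(n) ≈ 18.105736.
sqrt(2*ln(n)) ≈ sqrt(18.105736) ≈ 4.255084.
lambda ≈ 15*4.255084 = 63.82626.
floor(lambda*100)/100 = 63.82.

63.82


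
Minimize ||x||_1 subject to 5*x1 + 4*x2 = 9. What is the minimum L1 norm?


Axis intercepts:
  x1 = 9/5, x2 = 0: L1 = 9/5
  x1 = 0, x2 = 9/4: L1 = 9/4
x* = (9/5, 0)
||x*||_1 = 9/5.

9/5


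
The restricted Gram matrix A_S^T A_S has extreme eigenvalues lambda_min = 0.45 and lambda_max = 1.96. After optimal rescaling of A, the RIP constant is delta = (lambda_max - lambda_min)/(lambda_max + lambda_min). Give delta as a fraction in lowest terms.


lambda_max - lambda_min = 1.96 - 0.45 = 1.51.
lambda_max + lambda_min = 1.96 + 0.45 = 2.41.
delta = 1.51/2.41 = 151/241.

151/241


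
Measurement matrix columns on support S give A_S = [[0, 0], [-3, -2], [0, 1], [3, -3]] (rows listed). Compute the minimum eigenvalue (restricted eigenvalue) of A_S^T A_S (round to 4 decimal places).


A_S^T A_S = [[18, -3], [-3, 14]].
trace = 32.
det = 243.
disc = trace^2 - 4*det = 1024 - 4*243 = 52.
sqrt(52) ≈ 7.211103.
lam_min = (32 - sqrt(52))/2 ≈ (32 - 7.211103)/2 = 12.3944485 ≈ 12.3944.

12.3944


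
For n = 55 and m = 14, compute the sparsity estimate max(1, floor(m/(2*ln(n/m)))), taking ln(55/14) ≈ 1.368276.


n/m = 55/14.
ln(n/m) ≈ 1.368276.
2*ln(n/m) ≈ 2.736552.
m/(2*ln(n/m)) ≈ 14/2.736552 ≈ 5.1159.
floor = 5.
k_max = max(1, 5) = 5.

5


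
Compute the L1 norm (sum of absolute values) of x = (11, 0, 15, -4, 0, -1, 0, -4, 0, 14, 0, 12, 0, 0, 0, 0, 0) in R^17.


Non-zero entries: [(0, 11), (2, 15), (3, -4), (5, -1), (7, -4), (9, 14), (11, 12)]
Absolute values: [11, 15, 4, 1, 4, 14, 12]
||x||_1 = sum = 61.

61


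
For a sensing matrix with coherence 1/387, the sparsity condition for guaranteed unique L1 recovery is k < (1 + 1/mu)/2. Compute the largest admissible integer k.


1/mu = 387.
1 + 1/mu = 388.
(1 + 1/mu)/2 = 194 is an integer and the inequality is strict, so k_max = 194 - 1 = 193.

193


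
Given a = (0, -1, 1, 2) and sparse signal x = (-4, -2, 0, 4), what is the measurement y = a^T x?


Non-zero terms: ['0*-4', '-1*-2', '2*4']
Products: [0, 2, 8]
y = sum = 10.

10


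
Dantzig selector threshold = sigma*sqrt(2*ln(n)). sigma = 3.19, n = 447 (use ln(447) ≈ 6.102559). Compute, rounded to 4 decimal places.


ln(447) ≈ 6.102559.
2*ln(n) ≈ 12.205118.
sqrt(2*ln(n)) ≈ sqrt(12.205118) ≈ 3.493582.
threshold ≈ 3.19*3.493582 = 11.14452658 ≈ 11.1445.

11.1445


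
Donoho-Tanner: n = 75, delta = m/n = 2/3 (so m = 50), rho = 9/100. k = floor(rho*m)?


m = 2/3*75 = 50.
rho = 9/100.
rho*m = 9/100*50 = 4.5.
k = floor(4.5) = 4.

4


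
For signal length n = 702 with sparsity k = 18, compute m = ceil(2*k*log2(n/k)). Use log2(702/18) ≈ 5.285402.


log2(n/k) = log2(702/18) ≈ 5.285402.
2*k*log2(n/k) ≈ 2*18*5.285402 = 190.274472.
m = ceil(190.274472) = 191.

191


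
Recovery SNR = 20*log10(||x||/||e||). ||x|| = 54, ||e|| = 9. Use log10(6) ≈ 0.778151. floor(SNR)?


||x||/||e|| = 54/9 = 6.
log10(6) ≈ 0.778151.
20*log10(||x||/||e||) ≈ 20*0.778151 = 15.56302.
floor(15.56302) = 15.

15


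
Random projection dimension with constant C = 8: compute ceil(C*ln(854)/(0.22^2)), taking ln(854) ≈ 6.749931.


ln(854) ≈ 6.749931.
eps^2 = 0.22^2 = 0.0484.
C*ln(N)/eps^2 ≈ 8*6.749931/0.0484 ≈ 1115.6911.
m = ceil(1115.6911) = 1116.

1116
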